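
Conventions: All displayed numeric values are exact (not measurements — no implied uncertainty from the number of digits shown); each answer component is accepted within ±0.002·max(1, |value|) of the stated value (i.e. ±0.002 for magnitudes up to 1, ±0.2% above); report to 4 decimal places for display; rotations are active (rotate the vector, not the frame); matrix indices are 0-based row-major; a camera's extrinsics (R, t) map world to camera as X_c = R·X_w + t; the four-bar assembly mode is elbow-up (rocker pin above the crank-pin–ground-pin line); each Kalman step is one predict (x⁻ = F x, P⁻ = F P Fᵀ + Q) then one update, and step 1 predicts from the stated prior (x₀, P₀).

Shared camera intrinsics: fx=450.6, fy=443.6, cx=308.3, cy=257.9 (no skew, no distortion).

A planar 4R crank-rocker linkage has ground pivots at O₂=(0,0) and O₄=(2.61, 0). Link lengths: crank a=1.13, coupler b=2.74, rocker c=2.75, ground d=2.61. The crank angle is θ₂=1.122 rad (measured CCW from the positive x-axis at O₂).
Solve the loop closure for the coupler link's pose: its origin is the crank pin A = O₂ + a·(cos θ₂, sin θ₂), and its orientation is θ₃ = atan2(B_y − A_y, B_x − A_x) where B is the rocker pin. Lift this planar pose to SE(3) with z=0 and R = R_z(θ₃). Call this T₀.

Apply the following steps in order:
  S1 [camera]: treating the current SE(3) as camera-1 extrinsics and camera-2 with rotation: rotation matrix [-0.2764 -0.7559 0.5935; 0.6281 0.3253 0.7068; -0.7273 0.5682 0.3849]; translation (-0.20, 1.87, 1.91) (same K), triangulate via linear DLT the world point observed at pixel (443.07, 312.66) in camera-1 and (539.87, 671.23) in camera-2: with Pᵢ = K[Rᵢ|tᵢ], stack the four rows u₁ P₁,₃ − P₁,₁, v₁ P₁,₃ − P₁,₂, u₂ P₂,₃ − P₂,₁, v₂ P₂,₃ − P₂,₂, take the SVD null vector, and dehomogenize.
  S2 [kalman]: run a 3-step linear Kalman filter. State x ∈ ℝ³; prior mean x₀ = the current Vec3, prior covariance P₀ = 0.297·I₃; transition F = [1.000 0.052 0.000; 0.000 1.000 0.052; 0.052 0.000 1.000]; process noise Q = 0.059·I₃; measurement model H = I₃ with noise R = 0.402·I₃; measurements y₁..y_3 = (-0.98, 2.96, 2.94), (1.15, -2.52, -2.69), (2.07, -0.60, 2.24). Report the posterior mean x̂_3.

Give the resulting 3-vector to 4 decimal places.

source (fourbar_fk): coupler pose = R=[0.7749 -0.6321 0.0000; 0.6321 0.7749 0.0000; 0.0000 0.0000 1.0000], t=(0.4903, 1.0181, 0.0000)
after S1 (triangulate): (-0.5625, -0.6180, 1.4879)
after S2 (kf_track): (0.6744, -0.2981, 0.9788)

result = (0.6744, -0.2981, 0.9788)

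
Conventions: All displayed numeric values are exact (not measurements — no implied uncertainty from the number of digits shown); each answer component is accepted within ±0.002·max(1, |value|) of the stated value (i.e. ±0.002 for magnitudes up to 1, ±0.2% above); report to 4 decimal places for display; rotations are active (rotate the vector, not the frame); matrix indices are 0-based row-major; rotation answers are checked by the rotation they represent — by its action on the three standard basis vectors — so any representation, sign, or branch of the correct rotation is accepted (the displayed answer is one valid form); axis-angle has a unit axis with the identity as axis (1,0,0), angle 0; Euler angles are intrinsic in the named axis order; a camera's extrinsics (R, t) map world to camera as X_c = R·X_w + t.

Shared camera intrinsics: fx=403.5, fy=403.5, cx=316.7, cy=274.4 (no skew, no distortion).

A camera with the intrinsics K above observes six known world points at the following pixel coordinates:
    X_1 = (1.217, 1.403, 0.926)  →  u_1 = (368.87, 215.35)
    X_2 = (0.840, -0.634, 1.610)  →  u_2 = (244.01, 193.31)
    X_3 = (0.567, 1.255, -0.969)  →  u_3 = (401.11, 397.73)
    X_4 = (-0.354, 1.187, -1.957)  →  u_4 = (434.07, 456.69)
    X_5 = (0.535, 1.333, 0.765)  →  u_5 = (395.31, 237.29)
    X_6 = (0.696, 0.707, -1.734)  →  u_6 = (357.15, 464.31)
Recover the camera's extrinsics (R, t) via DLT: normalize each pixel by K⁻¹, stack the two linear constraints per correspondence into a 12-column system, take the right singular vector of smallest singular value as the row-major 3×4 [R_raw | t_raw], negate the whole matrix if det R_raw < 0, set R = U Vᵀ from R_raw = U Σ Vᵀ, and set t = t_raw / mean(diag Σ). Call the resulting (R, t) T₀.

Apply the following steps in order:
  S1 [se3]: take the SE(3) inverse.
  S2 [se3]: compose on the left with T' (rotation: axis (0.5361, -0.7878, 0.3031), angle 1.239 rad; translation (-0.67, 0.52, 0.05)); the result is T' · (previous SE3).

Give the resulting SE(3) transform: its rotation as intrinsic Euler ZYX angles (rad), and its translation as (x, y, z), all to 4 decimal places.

rotation (euler_zyx) = (2.4078, 0.2667, -2.7148), translation = (-0.3119, 2.7492, 5.1870)

source (pnp_recover): camera pose = R=[-0.5962 0.7990 -0.0785; 0.0187 -0.0839 -0.9963; -0.8026 -0.5955 0.0351], t=(0.1700, 0.4599, 5.5898)
after S1 (invert_se3): R=[-0.5962 0.0187 -0.8026; 0.7990 -0.0839 -0.5955; -0.0785 -0.9963 0.0351], t=(4.5792, 3.2313, 0.2755)
after S2 (compose_se3): R=[-0.7164 0.6906 -0.0991; 0.6460 0.6030 -0.4681; -0.2635 -0.3993 -0.8781], t=(-0.3119, 2.7492, 5.1870)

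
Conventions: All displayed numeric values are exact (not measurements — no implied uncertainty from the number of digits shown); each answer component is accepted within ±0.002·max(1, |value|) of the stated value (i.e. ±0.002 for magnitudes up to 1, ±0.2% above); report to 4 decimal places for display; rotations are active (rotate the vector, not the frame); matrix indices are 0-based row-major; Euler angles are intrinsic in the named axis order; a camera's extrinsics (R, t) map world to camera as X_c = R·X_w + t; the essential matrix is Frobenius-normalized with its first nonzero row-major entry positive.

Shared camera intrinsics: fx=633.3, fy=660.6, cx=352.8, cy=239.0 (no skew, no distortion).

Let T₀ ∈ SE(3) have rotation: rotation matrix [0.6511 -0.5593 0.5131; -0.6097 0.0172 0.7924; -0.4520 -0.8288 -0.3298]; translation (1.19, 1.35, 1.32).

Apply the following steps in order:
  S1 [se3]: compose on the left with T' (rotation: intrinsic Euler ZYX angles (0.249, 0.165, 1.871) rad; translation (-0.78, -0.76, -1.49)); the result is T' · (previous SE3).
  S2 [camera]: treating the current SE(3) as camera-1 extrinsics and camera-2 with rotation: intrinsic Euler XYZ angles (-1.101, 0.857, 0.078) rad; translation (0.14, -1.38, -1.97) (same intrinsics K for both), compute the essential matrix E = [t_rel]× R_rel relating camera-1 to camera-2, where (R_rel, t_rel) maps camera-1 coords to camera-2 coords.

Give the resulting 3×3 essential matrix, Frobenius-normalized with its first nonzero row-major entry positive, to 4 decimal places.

matrix = [0.2109 -0.0482 -0.6556; 0.6114 0.3107 0.1580; -0.0138 -0.0415 -0.1614]

after S1 (compose_se3): R=[0.4002 -0.6869 0.6067; 0.7333 0.6370 0.2376; -0.5496 0.3498 0.7586], t=(0.9099, -2.0433, -0.7984)
after S2 (essential): [0.2109 -0.0482 -0.6556; 0.6114 0.3107 0.1580; -0.0138 -0.0415 -0.1614]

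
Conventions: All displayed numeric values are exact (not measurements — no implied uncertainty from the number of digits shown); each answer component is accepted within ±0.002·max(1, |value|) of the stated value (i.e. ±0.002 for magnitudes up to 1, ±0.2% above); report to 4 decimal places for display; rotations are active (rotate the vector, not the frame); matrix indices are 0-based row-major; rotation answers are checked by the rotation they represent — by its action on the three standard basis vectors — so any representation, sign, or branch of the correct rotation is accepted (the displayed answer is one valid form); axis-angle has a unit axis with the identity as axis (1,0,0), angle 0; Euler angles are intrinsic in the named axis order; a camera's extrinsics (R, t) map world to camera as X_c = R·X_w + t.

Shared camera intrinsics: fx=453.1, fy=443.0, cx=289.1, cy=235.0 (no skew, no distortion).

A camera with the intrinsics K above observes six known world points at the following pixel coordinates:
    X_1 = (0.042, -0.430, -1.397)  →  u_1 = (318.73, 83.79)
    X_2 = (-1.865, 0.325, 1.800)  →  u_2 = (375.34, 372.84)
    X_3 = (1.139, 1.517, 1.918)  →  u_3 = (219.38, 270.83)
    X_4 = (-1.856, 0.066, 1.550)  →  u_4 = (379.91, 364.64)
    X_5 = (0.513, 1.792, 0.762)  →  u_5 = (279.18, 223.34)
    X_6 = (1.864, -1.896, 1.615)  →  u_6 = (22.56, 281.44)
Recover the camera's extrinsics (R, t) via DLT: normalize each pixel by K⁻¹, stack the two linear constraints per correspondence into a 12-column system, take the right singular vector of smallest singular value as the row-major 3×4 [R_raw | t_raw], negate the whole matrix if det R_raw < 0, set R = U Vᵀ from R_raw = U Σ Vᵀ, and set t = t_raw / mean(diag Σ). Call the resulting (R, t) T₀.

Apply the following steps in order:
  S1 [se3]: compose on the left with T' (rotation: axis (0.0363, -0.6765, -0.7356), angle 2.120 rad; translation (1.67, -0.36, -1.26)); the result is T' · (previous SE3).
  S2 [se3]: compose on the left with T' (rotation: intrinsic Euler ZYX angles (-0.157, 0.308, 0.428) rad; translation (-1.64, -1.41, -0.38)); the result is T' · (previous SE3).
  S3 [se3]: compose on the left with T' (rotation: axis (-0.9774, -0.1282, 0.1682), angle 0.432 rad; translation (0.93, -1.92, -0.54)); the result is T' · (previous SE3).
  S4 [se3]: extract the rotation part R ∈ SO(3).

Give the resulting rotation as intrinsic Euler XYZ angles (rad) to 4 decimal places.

source (pnp_recover): camera pose = R=[-0.8883 0.3017 -0.3462; -0.3965 -0.1239 0.9096; 0.2315 0.9453 0.2297], t=(0.0101, -0.4701, 5.7105)
after S1 (compose_se3): R=[0.0851 -0.8138 0.5748; 0.6895 0.4645 0.5556; -0.7192 0.3491 0.6007], t=(-2.1394, 3.6995, 0.0963)
after S2 (compose_se3): R=[0.1146 -0.5697 0.8138; 0.9192 0.3714 0.1306; -0.3766 0.7331 0.5663], t=(-2.6477, 2.1167, 1.8153)
after S3 (compose_se3): R=[0.0859 -0.6397 0.7638; 0.6922 0.5897 0.4161; -0.7166 0.4930 0.4934], t=(-1.9564, 0.5278, 0.1407)
after S4 (rot_of_se3): [0.0859 -0.6397 0.7638; 0.6922 0.5897 0.4161; -0.7166 0.4930 0.4934]

rotation (euler_xyz) = (-0.7005, 0.8692, 1.4374)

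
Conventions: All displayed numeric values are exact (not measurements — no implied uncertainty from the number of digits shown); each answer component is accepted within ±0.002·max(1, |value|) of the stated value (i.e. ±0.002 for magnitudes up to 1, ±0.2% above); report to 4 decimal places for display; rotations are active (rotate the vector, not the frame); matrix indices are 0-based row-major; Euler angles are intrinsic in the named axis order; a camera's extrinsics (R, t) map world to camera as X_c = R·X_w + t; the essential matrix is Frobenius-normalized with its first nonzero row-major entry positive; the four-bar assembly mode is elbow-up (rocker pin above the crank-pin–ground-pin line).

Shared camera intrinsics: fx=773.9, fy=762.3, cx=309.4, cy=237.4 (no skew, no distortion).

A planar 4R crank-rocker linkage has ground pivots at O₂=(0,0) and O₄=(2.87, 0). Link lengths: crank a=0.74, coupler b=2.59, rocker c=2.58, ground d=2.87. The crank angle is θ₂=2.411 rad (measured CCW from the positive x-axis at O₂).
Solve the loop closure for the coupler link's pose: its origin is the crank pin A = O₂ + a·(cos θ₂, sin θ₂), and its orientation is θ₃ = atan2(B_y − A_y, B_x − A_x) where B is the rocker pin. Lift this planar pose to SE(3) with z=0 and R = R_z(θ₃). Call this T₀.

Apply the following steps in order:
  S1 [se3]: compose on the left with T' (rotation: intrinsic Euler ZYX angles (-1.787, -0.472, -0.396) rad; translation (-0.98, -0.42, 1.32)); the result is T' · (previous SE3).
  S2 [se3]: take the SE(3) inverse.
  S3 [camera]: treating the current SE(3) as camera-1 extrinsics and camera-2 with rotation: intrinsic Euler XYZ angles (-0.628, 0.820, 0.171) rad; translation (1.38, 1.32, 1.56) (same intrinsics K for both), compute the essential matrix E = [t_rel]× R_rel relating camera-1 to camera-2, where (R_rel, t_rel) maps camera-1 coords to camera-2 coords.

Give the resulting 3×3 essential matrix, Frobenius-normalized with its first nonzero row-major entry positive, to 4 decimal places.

source (fourbar_fk): coupler pose = R=[0.7693 -0.6388 0.0000; 0.6388 0.7693 0.0000; 0.0000 0.0000 1.0000], t=(-0.5511, 0.4938, 0.0000)
after S1 (compose_se3): R=[0.4046 0.7864 0.4667; -0.9051 0.2717 0.3270; 0.1303 -0.5548 0.8217], t=(-0.4483, -0.1229, 0.8998)
after S2 (invert_se3): R=[0.4046 -0.9051 0.1303; 0.7864 0.2717 -0.5548; 0.4667 0.3270 0.8217], t=(-0.0471, 0.8851, -0.4900)
after S3 (essential): [0.5038 -0.2358 -0.2469; 0.1530 0.3960 0.4443; -0.4718 -0.1078 -0.1337]

matrix = [0.5038 -0.2358 -0.2469; 0.1530 0.3960 0.4443; -0.4718 -0.1078 -0.1337]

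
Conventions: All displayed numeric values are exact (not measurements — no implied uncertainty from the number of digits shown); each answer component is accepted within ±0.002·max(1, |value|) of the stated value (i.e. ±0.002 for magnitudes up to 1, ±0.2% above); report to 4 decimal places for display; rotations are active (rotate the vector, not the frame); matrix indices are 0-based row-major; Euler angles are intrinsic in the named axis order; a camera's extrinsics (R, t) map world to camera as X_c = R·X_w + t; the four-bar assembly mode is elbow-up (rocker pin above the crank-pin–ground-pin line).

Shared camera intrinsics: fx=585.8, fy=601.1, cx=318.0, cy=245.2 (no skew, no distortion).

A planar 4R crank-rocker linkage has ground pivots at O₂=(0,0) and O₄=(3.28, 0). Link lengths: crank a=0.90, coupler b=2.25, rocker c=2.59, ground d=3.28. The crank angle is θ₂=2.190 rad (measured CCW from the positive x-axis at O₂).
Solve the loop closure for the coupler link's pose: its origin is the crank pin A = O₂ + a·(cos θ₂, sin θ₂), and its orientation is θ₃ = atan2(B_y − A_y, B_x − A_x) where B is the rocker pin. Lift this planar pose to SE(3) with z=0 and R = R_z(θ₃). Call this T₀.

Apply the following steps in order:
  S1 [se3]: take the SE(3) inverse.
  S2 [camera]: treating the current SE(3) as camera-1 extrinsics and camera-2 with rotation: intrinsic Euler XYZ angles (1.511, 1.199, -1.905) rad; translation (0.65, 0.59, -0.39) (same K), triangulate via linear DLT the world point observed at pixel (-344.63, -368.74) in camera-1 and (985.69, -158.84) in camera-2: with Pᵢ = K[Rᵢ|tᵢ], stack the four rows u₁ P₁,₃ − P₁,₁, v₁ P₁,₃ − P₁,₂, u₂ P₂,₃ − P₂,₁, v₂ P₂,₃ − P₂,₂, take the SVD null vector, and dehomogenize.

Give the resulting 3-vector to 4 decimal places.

source (fourbar_fk): coupler pose = R=[0.8739 -0.4861 0.0000; 0.4861 0.8739 0.0000; 0.0000 0.0000 1.0000], t=(-0.5223, 0.7329, 0.0000)
after S1 (invert_se3): R=[0.8739 0.4861 0.0000; -0.4861 0.8739 0.0000; 0.0000 0.0000 1.0000], t=(0.1002, -0.8944, 0.0000)
after S2 (triangulate): (-1.3817, -1.7866, 1.7467)

result = (-1.3817, -1.7866, 1.7467)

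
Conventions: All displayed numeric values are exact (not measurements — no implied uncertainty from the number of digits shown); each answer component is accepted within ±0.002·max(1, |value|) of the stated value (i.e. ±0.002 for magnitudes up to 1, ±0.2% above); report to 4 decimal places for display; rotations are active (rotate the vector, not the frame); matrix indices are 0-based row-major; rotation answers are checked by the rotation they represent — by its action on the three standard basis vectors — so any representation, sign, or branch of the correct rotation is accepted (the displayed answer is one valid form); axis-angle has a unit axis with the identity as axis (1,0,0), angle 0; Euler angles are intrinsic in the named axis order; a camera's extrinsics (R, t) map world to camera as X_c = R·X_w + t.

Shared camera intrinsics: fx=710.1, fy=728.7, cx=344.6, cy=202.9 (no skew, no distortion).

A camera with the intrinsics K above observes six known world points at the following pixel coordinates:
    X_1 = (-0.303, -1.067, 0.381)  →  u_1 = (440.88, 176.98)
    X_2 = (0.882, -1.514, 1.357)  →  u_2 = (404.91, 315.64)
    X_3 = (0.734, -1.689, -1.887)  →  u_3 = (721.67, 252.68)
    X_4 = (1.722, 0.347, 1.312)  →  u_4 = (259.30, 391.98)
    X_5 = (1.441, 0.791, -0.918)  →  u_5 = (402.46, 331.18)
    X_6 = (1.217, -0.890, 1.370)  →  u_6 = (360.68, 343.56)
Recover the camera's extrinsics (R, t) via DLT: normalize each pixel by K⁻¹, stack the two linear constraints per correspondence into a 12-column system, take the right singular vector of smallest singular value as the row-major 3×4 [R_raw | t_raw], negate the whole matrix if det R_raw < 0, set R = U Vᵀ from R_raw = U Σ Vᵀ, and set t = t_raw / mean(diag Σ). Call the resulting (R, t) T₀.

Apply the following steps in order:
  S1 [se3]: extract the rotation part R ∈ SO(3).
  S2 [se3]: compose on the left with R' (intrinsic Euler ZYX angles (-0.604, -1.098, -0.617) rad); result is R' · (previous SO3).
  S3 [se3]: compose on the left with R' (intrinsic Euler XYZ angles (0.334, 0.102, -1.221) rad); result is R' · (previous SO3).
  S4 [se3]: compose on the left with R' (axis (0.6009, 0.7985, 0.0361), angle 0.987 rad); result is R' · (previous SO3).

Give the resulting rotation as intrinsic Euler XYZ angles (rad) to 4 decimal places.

source (pnp_recover): camera pose = R=[-0.0084 -0.7628 -0.6466; 0.9563 -0.1952 0.2178; -0.2923 -0.6165 0.7311], t=(0.3803, -0.2499, 5.9829)
after S1 (rot_of_se3): [-0.0084 -0.7628 -0.6466; 0.9563 -0.1952 0.2178; -0.2923 -0.6165 0.7311]
after S2 (compose_so3): [0.9239 -0.2932 -0.2459; 0.1046 -0.4245 0.8994; -0.3680 -0.8567 -0.3615]
after S3 (compose_so3): [0.3753 -0.5839 0.7199; -0.6523 0.3854 0.6527; -0.6586 -0.7145 -0.2362]
after S4 (compose_so3): [-0.2983 -0.8281 0.4747; -0.1324 0.5284 0.8386; -0.9452 0.1873 -0.2672]

rotation (euler_xyz) = (-1.8793, 0.4946, 1.9166)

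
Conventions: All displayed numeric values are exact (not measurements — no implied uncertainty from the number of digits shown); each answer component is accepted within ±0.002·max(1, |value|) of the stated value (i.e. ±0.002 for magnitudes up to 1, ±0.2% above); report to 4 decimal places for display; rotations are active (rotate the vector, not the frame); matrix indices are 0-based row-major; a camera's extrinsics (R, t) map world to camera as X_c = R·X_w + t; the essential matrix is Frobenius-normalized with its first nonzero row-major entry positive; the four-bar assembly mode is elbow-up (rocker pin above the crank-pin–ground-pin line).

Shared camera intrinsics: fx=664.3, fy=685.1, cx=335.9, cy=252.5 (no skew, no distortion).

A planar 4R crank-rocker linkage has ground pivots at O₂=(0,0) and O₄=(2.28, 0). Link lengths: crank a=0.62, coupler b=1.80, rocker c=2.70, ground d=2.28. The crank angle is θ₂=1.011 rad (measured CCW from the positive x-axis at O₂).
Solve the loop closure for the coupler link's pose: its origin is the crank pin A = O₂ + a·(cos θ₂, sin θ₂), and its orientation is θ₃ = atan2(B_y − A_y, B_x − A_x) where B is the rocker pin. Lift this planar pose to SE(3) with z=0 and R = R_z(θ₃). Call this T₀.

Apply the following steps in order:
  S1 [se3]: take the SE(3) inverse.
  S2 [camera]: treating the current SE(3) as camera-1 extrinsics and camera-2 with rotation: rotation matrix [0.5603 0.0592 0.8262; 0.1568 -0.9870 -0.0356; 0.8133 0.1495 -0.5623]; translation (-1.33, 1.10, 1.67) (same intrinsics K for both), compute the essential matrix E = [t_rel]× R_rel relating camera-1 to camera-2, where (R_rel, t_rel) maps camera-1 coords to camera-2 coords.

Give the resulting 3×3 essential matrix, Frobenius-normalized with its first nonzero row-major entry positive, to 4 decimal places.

matrix = [0.6106 0.1063 -0.0841; 0.2409 -0.5588 0.3076; 0.2619 0.2342 -0.1431]

source (fourbar_fk): coupler pose = R=[0.2642 -0.9645 0.0000; 0.9645 0.2642 0.0000; 0.0000 0.0000 1.0000], t=(0.3292, 0.5254, 0.0000)
after S1 (invert_se3): R=[0.2642 0.9645 0.0000; -0.9645 0.2642 -0.0000; 0.0000 0.0000 1.0000], t=(-0.5937, 0.1787, 0.0000)
after S2 (essential): [0.6106 0.1063 -0.0841; 0.2409 -0.5588 0.3076; 0.2619 0.2342 -0.1431]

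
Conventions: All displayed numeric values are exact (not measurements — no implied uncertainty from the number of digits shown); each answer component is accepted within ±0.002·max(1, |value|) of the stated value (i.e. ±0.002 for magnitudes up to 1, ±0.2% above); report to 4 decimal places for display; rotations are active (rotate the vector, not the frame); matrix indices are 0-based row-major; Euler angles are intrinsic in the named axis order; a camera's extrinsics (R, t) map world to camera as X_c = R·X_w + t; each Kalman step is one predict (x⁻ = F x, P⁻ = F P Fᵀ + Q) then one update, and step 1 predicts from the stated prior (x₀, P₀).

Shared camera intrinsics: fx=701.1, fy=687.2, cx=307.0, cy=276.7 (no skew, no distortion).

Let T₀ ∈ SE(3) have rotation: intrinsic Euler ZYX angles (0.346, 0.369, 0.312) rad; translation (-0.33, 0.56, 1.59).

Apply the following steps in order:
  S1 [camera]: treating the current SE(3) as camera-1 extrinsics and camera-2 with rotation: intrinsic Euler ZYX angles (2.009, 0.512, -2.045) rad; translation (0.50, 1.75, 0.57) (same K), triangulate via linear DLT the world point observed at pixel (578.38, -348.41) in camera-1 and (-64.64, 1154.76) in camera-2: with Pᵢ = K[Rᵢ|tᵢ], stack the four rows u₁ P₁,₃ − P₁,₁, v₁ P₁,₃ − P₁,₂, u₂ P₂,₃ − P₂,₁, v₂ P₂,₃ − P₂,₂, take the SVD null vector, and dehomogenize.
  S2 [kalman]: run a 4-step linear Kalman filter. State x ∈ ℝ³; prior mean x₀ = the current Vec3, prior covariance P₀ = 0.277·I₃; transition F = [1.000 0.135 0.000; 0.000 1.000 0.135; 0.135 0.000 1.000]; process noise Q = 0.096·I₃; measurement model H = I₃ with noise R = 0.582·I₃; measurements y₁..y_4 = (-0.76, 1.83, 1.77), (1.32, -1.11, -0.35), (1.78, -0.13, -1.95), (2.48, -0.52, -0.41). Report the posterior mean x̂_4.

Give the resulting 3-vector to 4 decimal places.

result = (1.2517, -0.3980, -0.1922)

after S1 (triangulate): (0.3137, -1.8295, 0.2842)
after S2 (kf_track): (1.2517, -0.3980, -0.1922)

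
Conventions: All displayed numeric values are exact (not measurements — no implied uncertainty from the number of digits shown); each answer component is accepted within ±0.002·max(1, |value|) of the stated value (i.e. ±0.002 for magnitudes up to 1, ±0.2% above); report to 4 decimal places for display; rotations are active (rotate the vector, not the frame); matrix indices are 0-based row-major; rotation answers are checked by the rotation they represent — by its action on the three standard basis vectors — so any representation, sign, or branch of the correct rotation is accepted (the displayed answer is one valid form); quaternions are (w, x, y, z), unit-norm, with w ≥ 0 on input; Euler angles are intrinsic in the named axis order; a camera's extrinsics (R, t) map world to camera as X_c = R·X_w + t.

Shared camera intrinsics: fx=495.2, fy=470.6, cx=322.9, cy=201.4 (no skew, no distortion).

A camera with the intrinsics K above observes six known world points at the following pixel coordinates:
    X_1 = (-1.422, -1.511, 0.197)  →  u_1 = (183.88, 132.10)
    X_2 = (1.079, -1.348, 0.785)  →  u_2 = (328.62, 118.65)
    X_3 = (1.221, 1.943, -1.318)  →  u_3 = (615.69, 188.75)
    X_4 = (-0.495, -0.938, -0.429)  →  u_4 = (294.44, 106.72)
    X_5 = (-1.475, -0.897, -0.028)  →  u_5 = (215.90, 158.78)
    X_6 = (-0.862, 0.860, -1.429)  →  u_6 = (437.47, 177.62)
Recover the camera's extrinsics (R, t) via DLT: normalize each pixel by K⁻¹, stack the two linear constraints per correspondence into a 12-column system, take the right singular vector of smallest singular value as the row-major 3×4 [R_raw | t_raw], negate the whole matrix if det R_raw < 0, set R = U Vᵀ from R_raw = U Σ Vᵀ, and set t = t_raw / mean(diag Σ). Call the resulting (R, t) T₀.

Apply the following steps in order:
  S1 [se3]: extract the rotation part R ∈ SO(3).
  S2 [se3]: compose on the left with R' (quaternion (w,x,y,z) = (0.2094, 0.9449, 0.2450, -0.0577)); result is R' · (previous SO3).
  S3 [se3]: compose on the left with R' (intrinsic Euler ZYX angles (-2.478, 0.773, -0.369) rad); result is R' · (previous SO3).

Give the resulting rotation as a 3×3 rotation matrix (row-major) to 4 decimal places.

source (pnp_recover): camera pose = R=[0.6900 0.6313 -0.3540; -0.3795 0.7321 0.5657; 0.6163 -0.2559 0.7447], t=(0.4700, -0.3500, 5.8098)
after S1 (rot_of_se3): [0.6900 0.6313 -0.3540; -0.3795 0.7321 0.5657; 0.6163 -0.2559 0.7447]
after S2 (compose_so3): [0.4137 0.9096 -0.0384; 0.3422 -0.1944 -0.9193; -0.8437 0.3672 -0.3917]
after S3 (compose_so3): [0.2766 -0.7700 -0.5749; 0.1974 -0.5400 0.8182; -0.9405 -0.3398 0.0027]

rotation (matrix) = ((0.2766, -0.7700, -0.5749), (0.1974, -0.5400, 0.8182), (-0.9405, -0.3398, 0.0027))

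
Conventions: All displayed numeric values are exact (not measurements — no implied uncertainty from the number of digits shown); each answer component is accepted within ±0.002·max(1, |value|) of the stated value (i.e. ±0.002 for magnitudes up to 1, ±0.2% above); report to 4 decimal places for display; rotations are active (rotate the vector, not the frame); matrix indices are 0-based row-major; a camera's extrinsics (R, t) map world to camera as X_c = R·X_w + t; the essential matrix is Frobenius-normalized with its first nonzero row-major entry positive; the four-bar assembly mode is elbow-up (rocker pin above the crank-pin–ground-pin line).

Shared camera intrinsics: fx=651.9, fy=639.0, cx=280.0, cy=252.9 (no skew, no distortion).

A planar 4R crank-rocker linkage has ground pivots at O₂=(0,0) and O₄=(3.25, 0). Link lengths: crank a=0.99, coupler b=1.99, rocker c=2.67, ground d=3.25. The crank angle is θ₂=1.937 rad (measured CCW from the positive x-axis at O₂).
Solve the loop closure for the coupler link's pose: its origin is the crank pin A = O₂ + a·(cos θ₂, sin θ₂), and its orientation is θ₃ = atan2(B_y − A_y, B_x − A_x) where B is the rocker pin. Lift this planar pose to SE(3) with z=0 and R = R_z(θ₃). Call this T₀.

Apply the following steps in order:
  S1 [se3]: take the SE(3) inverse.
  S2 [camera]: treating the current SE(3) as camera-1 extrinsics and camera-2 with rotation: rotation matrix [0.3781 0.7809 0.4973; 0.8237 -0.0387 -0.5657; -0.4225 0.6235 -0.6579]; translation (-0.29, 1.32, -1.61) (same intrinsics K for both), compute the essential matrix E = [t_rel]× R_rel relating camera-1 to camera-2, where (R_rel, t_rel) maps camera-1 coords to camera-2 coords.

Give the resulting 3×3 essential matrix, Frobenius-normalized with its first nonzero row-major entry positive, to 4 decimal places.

source (fourbar_fk): coupler pose = R=[0.8705 -0.4921 0.0000; 0.4921 0.8705 0.0000; 0.0000 0.0000 1.0000], t=(-0.3545, 0.9244, 0.0000)
after S1 (invert_se3): R=[0.8705 0.4921 0.0000; -0.4921 0.8705 0.0000; 0.0000 0.0000 1.0000], t=(-0.1463, -0.9791, 0.0000)
after S2 (essential): [0.2890 0.1853 -0.5986; -0.3180 -0.3427 -0.1265; -0.2597 -0.3222 -0.3436]

matrix = [0.2890 0.1853 -0.5986; -0.3180 -0.3427 -0.1265; -0.2597 -0.3222 -0.3436]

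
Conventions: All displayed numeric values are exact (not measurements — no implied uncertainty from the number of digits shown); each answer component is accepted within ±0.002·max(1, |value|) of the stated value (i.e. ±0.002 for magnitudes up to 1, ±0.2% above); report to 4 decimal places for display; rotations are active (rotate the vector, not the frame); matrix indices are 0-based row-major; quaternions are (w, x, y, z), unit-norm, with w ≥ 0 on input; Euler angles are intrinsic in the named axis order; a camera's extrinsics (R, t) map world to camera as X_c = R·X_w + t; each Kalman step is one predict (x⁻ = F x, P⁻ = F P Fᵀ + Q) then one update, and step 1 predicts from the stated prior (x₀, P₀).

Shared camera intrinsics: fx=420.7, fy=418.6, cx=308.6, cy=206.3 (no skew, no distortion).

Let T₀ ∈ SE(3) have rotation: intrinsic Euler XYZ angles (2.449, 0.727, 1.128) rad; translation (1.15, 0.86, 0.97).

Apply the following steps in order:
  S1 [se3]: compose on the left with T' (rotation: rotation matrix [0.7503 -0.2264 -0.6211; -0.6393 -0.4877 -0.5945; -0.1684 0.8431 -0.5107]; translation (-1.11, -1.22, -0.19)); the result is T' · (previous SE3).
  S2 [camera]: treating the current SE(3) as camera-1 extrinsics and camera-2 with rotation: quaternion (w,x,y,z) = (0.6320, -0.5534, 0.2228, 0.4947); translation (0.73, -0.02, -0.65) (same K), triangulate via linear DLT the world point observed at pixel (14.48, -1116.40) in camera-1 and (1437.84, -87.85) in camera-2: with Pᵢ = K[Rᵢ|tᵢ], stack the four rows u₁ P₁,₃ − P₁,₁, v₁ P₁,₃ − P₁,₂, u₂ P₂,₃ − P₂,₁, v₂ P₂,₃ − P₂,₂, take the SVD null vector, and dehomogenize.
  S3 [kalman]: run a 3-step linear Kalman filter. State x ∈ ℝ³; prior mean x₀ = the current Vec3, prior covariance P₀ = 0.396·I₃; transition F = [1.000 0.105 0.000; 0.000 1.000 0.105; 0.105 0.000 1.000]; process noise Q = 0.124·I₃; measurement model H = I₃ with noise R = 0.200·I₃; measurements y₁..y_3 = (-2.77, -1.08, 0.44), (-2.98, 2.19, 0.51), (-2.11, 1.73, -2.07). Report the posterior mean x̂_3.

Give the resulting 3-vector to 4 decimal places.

after S1 (compose_se3): R=[-0.1380 -0.2279 0.9638; -0.4275 0.8916 0.1496; -0.8934 -0.3914 -0.2205], t=(-1.0443, -2.9513, -0.1539)
after S2 (triangulate): (-0.8254, -1.6194, -0.3579)
after S3 (kf_track): (-2.3442, 1.2645, -1.0908)

result = (-2.3442, 1.2645, -1.0908)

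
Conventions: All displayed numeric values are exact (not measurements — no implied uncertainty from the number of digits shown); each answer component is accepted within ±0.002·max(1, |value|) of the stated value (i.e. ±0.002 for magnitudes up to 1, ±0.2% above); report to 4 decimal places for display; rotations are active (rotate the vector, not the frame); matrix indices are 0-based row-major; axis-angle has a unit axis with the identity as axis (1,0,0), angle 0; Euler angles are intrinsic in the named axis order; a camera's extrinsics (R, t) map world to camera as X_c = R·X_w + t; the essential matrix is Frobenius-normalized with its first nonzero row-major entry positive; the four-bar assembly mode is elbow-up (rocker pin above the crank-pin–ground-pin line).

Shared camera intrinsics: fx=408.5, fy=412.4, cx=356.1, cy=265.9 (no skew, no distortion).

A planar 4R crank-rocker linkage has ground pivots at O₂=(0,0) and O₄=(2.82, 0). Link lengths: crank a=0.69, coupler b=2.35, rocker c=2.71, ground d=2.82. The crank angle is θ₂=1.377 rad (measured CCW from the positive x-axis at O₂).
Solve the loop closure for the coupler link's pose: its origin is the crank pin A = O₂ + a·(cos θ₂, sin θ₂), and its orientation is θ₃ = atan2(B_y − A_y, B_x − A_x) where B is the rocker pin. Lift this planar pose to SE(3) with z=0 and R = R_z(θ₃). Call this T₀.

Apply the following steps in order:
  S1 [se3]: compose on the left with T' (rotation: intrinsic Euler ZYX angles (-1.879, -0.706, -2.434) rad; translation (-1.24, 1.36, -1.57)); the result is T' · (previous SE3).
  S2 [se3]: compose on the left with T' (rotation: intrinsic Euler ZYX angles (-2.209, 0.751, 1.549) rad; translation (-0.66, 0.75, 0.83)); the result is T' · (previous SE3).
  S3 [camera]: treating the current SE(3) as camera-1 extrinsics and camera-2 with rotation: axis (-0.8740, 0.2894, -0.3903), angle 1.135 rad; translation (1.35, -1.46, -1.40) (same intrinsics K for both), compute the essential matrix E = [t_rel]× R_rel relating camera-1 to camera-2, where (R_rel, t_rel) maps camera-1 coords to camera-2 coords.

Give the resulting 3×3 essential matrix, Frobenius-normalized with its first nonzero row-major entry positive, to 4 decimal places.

matrix = [0.1549 -0.4142 -0.4712; -0.5892 -0.2262 -0.1621; -0.3526 0.0971 0.1552]

source (fourbar_fk): coupler pose = R=[0.6543 -0.7562 0.0000; 0.7562 0.6543 0.0000; 0.0000 0.0000 1.0000], t=(0.1329, 0.6771, 0.0000)
after S1 (compose_se3): R=[-0.7954 -0.3830 0.4698; -0.6040 0.4362 -0.6670; 0.0505 -0.8143 -0.5783], t=(-1.8476, 1.1476, -1.8187)
after S2 (compose_se3): R=[0.5403 0.6582 0.5243; 0.8352 -0.4951 -0.2392; 0.1021 0.5672 -0.8173], t=(1.1748, 0.1295, 2.9005)
after S3 (essential): [0.1549 -0.4142 -0.4712; -0.5892 -0.2262 -0.1621; -0.3526 0.0971 0.1552]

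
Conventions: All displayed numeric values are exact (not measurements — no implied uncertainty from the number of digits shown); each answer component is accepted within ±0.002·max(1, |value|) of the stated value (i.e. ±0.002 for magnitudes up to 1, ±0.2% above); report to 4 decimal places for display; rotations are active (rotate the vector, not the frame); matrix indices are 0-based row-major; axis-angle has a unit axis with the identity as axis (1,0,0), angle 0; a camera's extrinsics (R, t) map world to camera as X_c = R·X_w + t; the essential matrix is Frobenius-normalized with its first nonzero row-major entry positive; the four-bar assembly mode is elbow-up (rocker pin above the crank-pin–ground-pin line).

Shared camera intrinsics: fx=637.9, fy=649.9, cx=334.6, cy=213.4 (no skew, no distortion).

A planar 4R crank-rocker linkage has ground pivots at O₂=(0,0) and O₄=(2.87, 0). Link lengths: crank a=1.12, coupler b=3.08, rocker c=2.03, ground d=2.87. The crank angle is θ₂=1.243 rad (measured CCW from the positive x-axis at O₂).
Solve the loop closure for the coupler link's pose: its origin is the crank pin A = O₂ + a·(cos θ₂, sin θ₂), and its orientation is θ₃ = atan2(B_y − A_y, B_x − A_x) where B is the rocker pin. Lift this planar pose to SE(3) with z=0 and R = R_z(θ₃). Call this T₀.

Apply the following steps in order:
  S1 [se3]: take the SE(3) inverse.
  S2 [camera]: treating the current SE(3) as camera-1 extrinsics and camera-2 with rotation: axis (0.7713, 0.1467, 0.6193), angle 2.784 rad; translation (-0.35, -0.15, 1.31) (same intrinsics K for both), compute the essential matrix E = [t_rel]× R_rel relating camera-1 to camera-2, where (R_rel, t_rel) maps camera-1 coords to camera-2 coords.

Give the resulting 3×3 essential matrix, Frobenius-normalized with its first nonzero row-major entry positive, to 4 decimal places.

matrix = [0.3727 -0.5838 -0.1160; -0.2119 0.0265 -0.6097; -0.0472 -0.0632 -0.2886]

source (fourbar_fk): coupler pose = R=[0.9540 -0.2999 0.0000; 0.2999 0.9540 0.0000; 0.0000 0.0000 1.0000], t=(0.3606, 1.0604, 0.0000)
after S1 (invert_se3): R=[0.9540 0.2999 0.0000; -0.2999 0.9540 0.0000; 0.0000 0.0000 1.0000], t=(-0.6620, -0.9034, 0.0000)
after S2 (essential): [0.3727 -0.5838 -0.1160; -0.2119 0.0265 -0.6097; -0.0472 -0.0632 -0.2886]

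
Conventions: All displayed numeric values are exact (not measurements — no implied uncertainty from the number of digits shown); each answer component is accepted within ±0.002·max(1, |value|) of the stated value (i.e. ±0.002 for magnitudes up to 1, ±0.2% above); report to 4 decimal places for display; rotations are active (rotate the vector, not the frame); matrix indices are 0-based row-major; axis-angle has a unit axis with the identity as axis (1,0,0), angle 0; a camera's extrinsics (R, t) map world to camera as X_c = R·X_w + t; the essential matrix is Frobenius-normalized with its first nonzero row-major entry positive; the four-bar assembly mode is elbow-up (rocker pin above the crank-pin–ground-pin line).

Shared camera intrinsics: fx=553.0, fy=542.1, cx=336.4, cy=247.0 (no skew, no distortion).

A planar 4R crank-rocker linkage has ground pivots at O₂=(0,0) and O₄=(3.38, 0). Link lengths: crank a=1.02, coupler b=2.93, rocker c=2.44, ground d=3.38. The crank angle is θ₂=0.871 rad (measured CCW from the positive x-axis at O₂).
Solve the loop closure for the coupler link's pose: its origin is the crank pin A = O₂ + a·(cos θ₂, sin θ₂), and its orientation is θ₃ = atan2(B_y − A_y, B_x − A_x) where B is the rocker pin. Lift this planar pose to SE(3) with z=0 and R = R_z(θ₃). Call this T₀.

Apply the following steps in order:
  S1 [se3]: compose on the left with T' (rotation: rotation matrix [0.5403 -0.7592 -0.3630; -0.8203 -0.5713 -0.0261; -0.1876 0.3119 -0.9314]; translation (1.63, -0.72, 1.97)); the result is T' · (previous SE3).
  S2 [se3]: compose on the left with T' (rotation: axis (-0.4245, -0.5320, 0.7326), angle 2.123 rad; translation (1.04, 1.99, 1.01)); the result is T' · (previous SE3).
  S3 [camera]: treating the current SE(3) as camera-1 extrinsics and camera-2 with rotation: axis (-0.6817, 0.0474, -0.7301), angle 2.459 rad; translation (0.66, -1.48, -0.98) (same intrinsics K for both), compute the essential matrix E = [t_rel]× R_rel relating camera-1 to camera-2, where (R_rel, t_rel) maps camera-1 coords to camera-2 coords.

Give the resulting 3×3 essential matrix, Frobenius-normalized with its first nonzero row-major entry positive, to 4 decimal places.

matrix = [0.1182 0.3058 -0.4822; -0.6579 0.0702 -0.2177; 0.2233 0.1995 -0.2917]

source (fourbar_fk): coupler pose = R=[0.8283 -0.5603 0.0000; 0.5603 0.8283 0.0000; 0.0000 0.0000 1.0000], t=(0.6569, 0.7803, 0.0000)
after S1 (compose_se3): R=[0.0221 -0.9315 -0.3630; -0.9996 -0.0136 -0.0261; 0.0194 0.3634 -0.9314], t=(1.3926, -1.7047, 2.0901)
after S2 (compose_se3): R=[0.2558 -0.1005 0.9615; 0.1099 -0.9851 -0.1322; 0.9605 0.1395 -0.2410], t=(-0.7692, 3.0101, 3.2236)
after S3 (essential): [0.1182 0.3058 -0.4822; -0.6579 0.0702 -0.2177; 0.2233 0.1995 -0.2917]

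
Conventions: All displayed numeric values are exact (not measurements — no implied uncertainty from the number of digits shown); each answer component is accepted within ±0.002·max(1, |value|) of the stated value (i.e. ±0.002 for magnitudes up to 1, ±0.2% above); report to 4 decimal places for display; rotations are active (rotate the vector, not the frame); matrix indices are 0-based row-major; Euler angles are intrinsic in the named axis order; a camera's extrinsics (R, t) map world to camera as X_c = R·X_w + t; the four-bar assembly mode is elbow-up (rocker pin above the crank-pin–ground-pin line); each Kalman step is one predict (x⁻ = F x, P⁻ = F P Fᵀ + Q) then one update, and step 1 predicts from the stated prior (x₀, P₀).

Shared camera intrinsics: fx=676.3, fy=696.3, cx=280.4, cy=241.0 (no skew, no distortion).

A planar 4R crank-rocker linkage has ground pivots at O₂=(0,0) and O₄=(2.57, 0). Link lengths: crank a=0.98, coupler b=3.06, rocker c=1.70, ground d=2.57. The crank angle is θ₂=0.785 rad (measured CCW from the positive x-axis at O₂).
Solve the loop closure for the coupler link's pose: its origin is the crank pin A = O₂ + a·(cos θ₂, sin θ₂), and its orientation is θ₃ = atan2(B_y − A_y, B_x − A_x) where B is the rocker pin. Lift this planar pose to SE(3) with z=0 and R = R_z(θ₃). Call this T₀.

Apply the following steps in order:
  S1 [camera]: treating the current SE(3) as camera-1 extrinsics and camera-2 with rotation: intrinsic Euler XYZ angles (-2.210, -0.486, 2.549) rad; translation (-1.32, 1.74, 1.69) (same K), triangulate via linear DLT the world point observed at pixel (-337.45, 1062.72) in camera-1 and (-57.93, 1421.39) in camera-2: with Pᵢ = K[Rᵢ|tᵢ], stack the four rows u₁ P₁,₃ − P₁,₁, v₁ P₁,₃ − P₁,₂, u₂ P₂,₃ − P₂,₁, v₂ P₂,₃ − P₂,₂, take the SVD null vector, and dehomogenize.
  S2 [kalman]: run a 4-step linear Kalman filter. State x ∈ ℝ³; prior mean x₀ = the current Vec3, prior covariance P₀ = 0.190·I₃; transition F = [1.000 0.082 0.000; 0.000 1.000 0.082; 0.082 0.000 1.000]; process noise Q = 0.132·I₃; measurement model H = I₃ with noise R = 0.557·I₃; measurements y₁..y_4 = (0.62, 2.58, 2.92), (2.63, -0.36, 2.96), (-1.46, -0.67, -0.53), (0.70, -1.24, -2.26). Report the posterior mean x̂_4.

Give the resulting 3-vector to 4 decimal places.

source (fourbar_fk): coupler pose = R=[0.9819 -0.1893 0.0000; 0.1893 0.9819 0.0000; 0.0000 0.0000 1.0000], t=(0.6932, 0.6927, 0.0000)
after S1 (triangulate): (-1.4374, 0.6877, 0.9286)
after S2 (kf_track): (0.0890, -0.2552, -0.2293)

result = (0.0890, -0.2552, -0.2293)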